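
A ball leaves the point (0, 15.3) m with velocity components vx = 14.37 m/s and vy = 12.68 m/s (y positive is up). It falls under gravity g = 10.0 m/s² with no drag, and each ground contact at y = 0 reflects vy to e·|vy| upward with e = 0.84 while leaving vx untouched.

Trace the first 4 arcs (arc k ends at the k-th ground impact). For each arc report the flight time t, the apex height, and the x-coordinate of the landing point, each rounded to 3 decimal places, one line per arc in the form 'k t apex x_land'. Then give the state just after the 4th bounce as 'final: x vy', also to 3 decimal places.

1 3.429 23.339 49.268
2 3.630 16.468 101.426
3 3.049 11.620 145.239
4 2.561 8.199 182.042
final: 182.042 10.757

Arc 1: start y=15.300, vy=12.680 → t=3.429, apex=23.339, x_land=49.268, impact vy=-21.605
  bounce: vy ← 0.84·21.605 = 18.148
Arc 2: start y=0.000, vy=18.148 → t=3.630, apex=16.468, x_land=101.426, impact vy=-18.148
  bounce: vy ← 0.84·18.148 = 15.245
Arc 3: start y=0.000, vy=15.245 → t=3.049, apex=11.620, x_land=145.239, impact vy=-15.245
  bounce: vy ← 0.84·15.245 = 12.805
Arc 4: start y=0.000, vy=12.805 → t=2.561, apex=8.199, x_land=182.042, impact vy=-12.805
  bounce: vy ← 0.84·12.805 = 10.757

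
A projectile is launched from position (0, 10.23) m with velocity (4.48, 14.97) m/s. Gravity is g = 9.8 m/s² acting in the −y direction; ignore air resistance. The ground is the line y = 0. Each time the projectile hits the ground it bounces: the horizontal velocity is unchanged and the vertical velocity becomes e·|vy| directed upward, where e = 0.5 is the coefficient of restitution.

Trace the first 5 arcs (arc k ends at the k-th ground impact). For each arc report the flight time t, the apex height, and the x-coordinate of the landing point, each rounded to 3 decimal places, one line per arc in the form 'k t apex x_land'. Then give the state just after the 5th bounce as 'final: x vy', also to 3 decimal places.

1 3.630 21.664 16.263
2 2.103 5.416 25.683
3 1.051 1.354 30.393
4 0.526 0.338 32.748
5 0.263 0.085 33.926
final: 33.926 0.644

Arc 1: start y=10.230, vy=14.970 → t=3.630, apex=21.664, x_land=16.263, impact vy=-20.606
  bounce: vy ← 0.5·20.606 = 10.303
Arc 2: start y=0.000, vy=10.303 → t=2.103, apex=5.416, x_land=25.683, impact vy=-10.303
  bounce: vy ← 0.5·10.303 = 5.152
Arc 3: start y=0.000, vy=5.152 → t=1.051, apex=1.354, x_land=30.393, impact vy=-5.152
  bounce: vy ← 0.5·5.152 = 2.576
Arc 4: start y=0.000, vy=2.576 → t=0.526, apex=0.338, x_land=32.748, impact vy=-2.576
  bounce: vy ← 0.5·2.576 = 1.288
Arc 5: start y=0.000, vy=1.288 → t=0.263, apex=0.085, x_land=33.926, impact vy=-1.288
  bounce: vy ← 0.5·1.288 = 0.644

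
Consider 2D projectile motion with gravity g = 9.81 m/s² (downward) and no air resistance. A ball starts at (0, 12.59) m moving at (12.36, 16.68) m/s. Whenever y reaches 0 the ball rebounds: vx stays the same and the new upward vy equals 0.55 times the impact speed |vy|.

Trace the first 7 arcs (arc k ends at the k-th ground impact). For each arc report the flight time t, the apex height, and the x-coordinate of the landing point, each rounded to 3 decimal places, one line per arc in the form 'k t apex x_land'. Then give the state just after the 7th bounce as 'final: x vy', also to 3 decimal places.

Arc 1: start y=12.590, vy=16.680 → t=4.037, apex=26.771, x_land=49.891, impact vy=-22.918
  bounce: vy ← 0.55·22.918 = 12.605
Arc 2: start y=0.000, vy=12.605 → t=2.570, apex=8.098, x_land=81.654, impact vy=-12.605
  bounce: vy ← 0.55·12.605 = 6.933
Arc 3: start y=0.000, vy=6.933 → t=1.413, apex=2.450, x_land=99.124, impact vy=-6.933
  bounce: vy ← 0.55·6.933 = 3.813
Arc 4: start y=0.000, vy=3.813 → t=0.777, apex=0.741, x_land=108.732, impact vy=-3.813
  bounce: vy ← 0.55·3.813 = 2.097
Arc 5: start y=0.000, vy=2.097 → t=0.428, apex=0.224, x_land=114.017, impact vy=-2.097
  bounce: vy ← 0.55·2.097 = 1.153
Arc 6: start y=0.000, vy=1.153 → t=0.235, apex=0.068, x_land=116.923, impact vy=-1.153
  bounce: vy ← 0.55·1.153 = 0.634
Arc 7: start y=0.000, vy=0.634 → t=0.129, apex=0.021, x_land=118.522, impact vy=-0.634
  bounce: vy ← 0.55·0.634 = 0.349

1 4.037 26.771 49.891
2 2.570 8.098 81.654
3 1.413 2.450 99.124
4 0.777 0.741 108.732
5 0.428 0.224 114.017
6 0.235 0.068 116.923
7 0.129 0.021 118.522
final: 118.522 0.349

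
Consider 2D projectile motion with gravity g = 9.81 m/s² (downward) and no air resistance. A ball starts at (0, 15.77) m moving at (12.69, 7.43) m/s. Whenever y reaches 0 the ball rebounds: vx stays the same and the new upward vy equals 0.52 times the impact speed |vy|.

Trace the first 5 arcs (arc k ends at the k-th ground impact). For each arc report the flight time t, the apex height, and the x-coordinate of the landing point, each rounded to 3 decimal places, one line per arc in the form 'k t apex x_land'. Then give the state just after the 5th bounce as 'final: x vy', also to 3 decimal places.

1 2.704 18.584 34.312
2 2.024 5.025 60.001
3 1.053 1.359 73.359
4 0.547 0.367 80.305
5 0.285 0.099 83.917
final: 83.917 0.726

Arc 1: start y=15.770, vy=7.430 → t=2.704, apex=18.584, x_land=34.312, impact vy=-19.095
  bounce: vy ← 0.52·19.095 = 9.929
Arc 2: start y=0.000, vy=9.929 → t=2.024, apex=5.025, x_land=60.001, impact vy=-9.929
  bounce: vy ← 0.52·9.929 = 5.163
Arc 3: start y=0.000, vy=5.163 → t=1.053, apex=1.359, x_land=73.359, impact vy=-5.163
  bounce: vy ← 0.52·5.163 = 2.685
Arc 4: start y=0.000, vy=2.685 → t=0.547, apex=0.367, x_land=80.305, impact vy=-2.685
  bounce: vy ← 0.52·2.685 = 1.396
Arc 5: start y=0.000, vy=1.396 → t=0.285, apex=0.099, x_land=83.917, impact vy=-1.396
  bounce: vy ← 0.52·1.396 = 0.726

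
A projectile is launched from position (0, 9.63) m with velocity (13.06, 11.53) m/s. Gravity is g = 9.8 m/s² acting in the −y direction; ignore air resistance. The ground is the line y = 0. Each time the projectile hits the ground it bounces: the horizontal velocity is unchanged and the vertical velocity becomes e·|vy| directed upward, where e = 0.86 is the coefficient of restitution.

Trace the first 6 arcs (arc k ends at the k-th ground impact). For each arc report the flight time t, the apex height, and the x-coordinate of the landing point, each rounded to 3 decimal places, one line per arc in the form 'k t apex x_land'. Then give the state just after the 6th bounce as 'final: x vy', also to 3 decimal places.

1 3.007 16.413 39.268
2 3.148 12.139 80.379
3 2.707 8.978 115.735
4 2.328 6.640 146.141
5 2.002 4.911 172.290
6 1.722 3.632 194.779
final: 194.779 7.256

Arc 1: start y=9.630, vy=11.530 → t=3.007, apex=16.413, x_land=39.268, impact vy=-17.936
  bounce: vy ← 0.86·17.936 = 15.425
Arc 2: start y=0.000, vy=15.425 → t=3.148, apex=12.139, x_land=80.379, impact vy=-15.425
  bounce: vy ← 0.86·15.425 = 13.265
Arc 3: start y=0.000, vy=13.265 → t=2.707, apex=8.978, x_land=115.735, impact vy=-13.265
  bounce: vy ← 0.86·13.265 = 11.408
Arc 4: start y=0.000, vy=11.408 → t=2.328, apex=6.640, x_land=146.141, impact vy=-11.408
  bounce: vy ← 0.86·11.408 = 9.811
Arc 5: start y=0.000, vy=9.811 → t=2.002, apex=4.911, x_land=172.290, impact vy=-9.811
  bounce: vy ← 0.86·9.811 = 8.437
Arc 6: start y=0.000, vy=8.437 → t=1.722, apex=3.632, x_land=194.779, impact vy=-8.437
  bounce: vy ← 0.86·8.437 = 7.256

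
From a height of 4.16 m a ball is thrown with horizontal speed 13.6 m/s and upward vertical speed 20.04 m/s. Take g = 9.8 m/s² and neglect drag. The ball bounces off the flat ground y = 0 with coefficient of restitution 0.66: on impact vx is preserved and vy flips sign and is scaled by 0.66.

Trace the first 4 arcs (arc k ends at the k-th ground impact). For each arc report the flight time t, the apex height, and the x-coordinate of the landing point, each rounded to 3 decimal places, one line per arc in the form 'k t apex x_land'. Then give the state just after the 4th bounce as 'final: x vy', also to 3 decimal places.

1 4.288 24.650 58.314
2 2.961 10.737 98.579
3 1.954 4.677 125.153
4 1.290 2.037 142.692
final: 142.692 4.171

Arc 1: start y=4.160, vy=20.040 → t=4.288, apex=24.650, x_land=58.314, impact vy=-21.980
  bounce: vy ← 0.66·21.980 = 14.507
Arc 2: start y=0.000, vy=14.507 → t=2.961, apex=10.737, x_land=98.579, impact vy=-14.507
  bounce: vy ← 0.66·14.507 = 9.575
Arc 3: start y=0.000, vy=9.575 → t=1.954, apex=4.677, x_land=125.153, impact vy=-9.575
  bounce: vy ← 0.66·9.575 = 6.319
Arc 4: start y=0.000, vy=6.319 → t=1.290, apex=2.037, x_land=142.692, impact vy=-6.319
  bounce: vy ← 0.66·6.319 = 4.171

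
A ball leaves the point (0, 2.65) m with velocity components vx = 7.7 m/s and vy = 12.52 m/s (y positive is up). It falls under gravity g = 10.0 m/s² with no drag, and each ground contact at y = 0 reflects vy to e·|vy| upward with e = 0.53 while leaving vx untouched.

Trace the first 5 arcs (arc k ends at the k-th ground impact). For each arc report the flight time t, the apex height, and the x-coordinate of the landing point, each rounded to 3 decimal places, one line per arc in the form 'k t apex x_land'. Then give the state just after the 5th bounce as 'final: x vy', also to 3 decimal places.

1 2.700 10.488 20.792
2 1.535 2.946 32.613
3 0.814 0.828 38.878
4 0.431 0.232 42.198
5 0.229 0.065 43.958
final: 43.958 0.606

Arc 1: start y=2.650, vy=12.520 → t=2.700, apex=10.488, x_land=20.792, impact vy=-14.483
  bounce: vy ← 0.53·14.483 = 7.676
Arc 2: start y=0.000, vy=7.676 → t=1.535, apex=2.946, x_land=32.613, impact vy=-7.676
  bounce: vy ← 0.53·7.676 = 4.068
Arc 3: start y=0.000, vy=4.068 → t=0.814, apex=0.828, x_land=38.878, impact vy=-4.068
  bounce: vy ← 0.53·4.068 = 2.156
Arc 4: start y=0.000, vy=2.156 → t=0.431, apex=0.232, x_land=42.198, impact vy=-2.156
  bounce: vy ← 0.53·2.156 = 1.143
Arc 5: start y=0.000, vy=1.143 → t=0.229, apex=0.065, x_land=43.958, impact vy=-1.143
  bounce: vy ← 0.53·1.143 = 0.606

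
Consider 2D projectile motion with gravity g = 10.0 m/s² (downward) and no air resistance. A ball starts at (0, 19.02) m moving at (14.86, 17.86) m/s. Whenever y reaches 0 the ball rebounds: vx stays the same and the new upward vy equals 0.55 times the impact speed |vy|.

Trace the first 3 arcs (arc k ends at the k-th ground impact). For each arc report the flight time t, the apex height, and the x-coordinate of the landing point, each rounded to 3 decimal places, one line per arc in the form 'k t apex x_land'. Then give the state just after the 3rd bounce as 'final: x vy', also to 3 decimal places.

Arc 1: start y=19.020, vy=17.860 → t=4.431, apex=34.969, x_land=65.838, impact vy=-26.446
  bounce: vy ← 0.55·26.446 = 14.545
Arc 2: start y=0.000, vy=14.545 → t=2.909, apex=10.578, x_land=109.067, impact vy=-14.545
  bounce: vy ← 0.55·14.545 = 8.000
Arc 3: start y=0.000, vy=8.000 → t=1.600, apex=3.200, x_land=132.842, impact vy=-8.000
  bounce: vy ← 0.55·8.000 = 4.400

1 4.431 34.969 65.838
2 2.909 10.578 109.067
3 1.600 3.200 132.842
final: 132.842 4.400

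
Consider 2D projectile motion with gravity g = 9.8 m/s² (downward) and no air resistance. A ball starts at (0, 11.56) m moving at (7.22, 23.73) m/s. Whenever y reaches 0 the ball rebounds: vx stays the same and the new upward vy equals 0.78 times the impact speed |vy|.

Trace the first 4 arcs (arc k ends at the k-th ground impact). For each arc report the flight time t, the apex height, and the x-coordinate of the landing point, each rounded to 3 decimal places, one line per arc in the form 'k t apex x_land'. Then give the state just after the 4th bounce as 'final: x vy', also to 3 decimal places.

Arc 1: start y=11.560, vy=23.730 → t=5.289, apex=40.290, x_land=38.186, impact vy=-28.101
  bounce: vy ← 0.78·28.101 = 21.919
Arc 2: start y=0.000, vy=21.919 → t=4.473, apex=24.513, x_land=70.483, impact vy=-21.919
  bounce: vy ← 0.78·21.919 = 17.097
Arc 3: start y=0.000, vy=17.097 → t=3.489, apex=14.913, x_land=95.675, impact vy=-17.097
  bounce: vy ← 0.78·17.097 = 13.336
Arc 4: start y=0.000, vy=13.336 → t=2.722, apex=9.073, x_land=115.324, impact vy=-13.336
  bounce: vy ← 0.78·13.336 = 10.402

1 5.289 40.290 38.186
2 4.473 24.513 70.483
3 3.489 14.913 95.675
4 2.722 9.073 115.324
final: 115.324 10.402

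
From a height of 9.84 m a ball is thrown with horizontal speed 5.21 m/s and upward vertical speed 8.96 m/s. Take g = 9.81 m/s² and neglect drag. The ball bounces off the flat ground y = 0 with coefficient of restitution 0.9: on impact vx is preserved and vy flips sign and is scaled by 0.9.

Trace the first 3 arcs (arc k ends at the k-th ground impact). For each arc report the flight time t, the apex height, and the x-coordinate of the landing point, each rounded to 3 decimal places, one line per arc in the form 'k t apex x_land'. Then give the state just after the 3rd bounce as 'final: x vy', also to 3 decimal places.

Arc 1: start y=9.840, vy=8.960 → t=2.599, apex=13.932, x_land=13.539, impact vy=-16.533
  bounce: vy ← 0.9·16.533 = 14.880
Arc 2: start y=0.000, vy=14.880 → t=3.034, apex=11.285, x_land=29.344, impact vy=-14.880
  bounce: vy ← 0.9·14.880 = 13.392
Arc 3: start y=0.000, vy=13.392 → t=2.730, apex=9.141, x_land=43.569, impact vy=-13.392
  bounce: vy ← 0.9·13.392 = 12.053

1 2.599 13.932 13.539
2 3.034 11.285 29.344
3 2.730 9.141 43.569
final: 43.569 12.053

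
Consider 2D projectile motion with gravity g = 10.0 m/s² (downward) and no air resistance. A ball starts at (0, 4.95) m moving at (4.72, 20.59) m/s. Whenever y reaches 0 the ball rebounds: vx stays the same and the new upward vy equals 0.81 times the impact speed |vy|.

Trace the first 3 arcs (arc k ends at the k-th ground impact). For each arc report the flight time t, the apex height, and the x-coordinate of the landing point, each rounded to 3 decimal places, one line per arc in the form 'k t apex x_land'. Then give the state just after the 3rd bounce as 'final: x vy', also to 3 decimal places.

Arc 1: start y=4.950, vy=20.590 → t=4.346, apex=26.147, x_land=20.512, impact vy=-22.868
  bounce: vy ← 0.81·22.868 = 18.523
Arc 2: start y=0.000, vy=18.523 → t=3.705, apex=17.155, x_land=37.998, impact vy=-18.523
  bounce: vy ← 0.81·18.523 = 15.004
Arc 3: start y=0.000, vy=15.004 → t=3.001, apex=11.256, x_land=52.162, impact vy=-15.004
  bounce: vy ← 0.81·15.004 = 12.153

1 4.346 26.147 20.512
2 3.705 17.155 37.998
3 3.001 11.256 52.162
final: 52.162 12.153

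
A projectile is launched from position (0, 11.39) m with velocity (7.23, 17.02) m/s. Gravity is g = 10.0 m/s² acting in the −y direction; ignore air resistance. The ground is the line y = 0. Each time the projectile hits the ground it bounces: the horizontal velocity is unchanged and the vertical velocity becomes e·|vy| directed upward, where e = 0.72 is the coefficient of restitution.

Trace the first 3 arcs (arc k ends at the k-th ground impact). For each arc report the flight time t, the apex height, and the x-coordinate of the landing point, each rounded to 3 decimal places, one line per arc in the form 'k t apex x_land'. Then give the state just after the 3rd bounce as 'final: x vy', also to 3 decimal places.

1 3.977 25.874 28.752
2 3.276 13.413 52.436
3 2.359 6.953 69.488
final: 69.488 8.491

Arc 1: start y=11.390, vy=17.020 → t=3.977, apex=25.874, x_land=28.752, impact vy=-22.748
  bounce: vy ← 0.72·22.748 = 16.379
Arc 2: start y=0.000, vy=16.379 → t=3.276, apex=13.413, x_land=52.436, impact vy=-16.379
  bounce: vy ← 0.72·16.379 = 11.793
Arc 3: start y=0.000, vy=11.793 → t=2.359, apex=6.953, x_land=69.488, impact vy=-11.793
  bounce: vy ← 0.72·11.793 = 8.491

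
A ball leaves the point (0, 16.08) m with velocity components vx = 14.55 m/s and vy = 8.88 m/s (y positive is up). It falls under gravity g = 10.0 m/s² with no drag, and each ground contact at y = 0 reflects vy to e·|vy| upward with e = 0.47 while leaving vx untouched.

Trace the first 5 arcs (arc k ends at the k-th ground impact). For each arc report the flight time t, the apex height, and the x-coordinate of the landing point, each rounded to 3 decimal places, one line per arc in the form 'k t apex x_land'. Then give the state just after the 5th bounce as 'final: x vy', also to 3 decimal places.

1 2.889 20.023 42.037
2 1.881 4.423 69.406
3 0.884 0.977 82.270
4 0.416 0.216 88.316
5 0.195 0.048 91.158
final: 91.158 0.459

Arc 1: start y=16.080, vy=8.880 → t=2.889, apex=20.023, x_land=42.037, impact vy=-20.011
  bounce: vy ← 0.47·20.011 = 9.405
Arc 2: start y=0.000, vy=9.405 → t=1.881, apex=4.423, x_land=69.406, impact vy=-9.405
  bounce: vy ← 0.47·9.405 = 4.421
Arc 3: start y=0.000, vy=4.421 → t=0.884, apex=0.977, x_land=82.270, impact vy=-4.421
  bounce: vy ← 0.47·4.421 = 2.078
Arc 4: start y=0.000, vy=2.078 → t=0.416, apex=0.216, x_land=88.316, impact vy=-2.078
  bounce: vy ← 0.47·2.078 = 0.976
Arc 5: start y=0.000, vy=0.976 → t=0.195, apex=0.048, x_land=91.158, impact vy=-0.976
  bounce: vy ← 0.47·0.976 = 0.459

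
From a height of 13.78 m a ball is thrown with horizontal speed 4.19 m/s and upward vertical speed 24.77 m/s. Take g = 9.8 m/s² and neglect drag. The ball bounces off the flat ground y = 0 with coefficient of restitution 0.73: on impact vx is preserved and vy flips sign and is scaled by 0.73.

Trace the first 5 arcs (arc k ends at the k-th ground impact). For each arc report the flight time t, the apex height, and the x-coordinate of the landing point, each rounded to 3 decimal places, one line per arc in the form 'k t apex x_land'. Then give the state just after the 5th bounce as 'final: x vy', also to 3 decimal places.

Arc 1: start y=13.780, vy=24.770 → t=5.561, apex=45.084, x_land=23.300, impact vy=-29.726
  bounce: vy ← 0.73·29.726 = 21.700
Arc 2: start y=0.000, vy=21.700 → t=4.429, apex=24.025, x_land=41.856, impact vy=-21.700
  bounce: vy ← 0.73·21.700 = 15.841
Arc 3: start y=0.000, vy=15.841 → t=3.233, apex=12.803, x_land=55.401, impact vy=-15.841
  bounce: vy ← 0.73·15.841 = 11.564
Arc 4: start y=0.000, vy=11.564 → t=2.360, apex=6.823, x_land=65.290, impact vy=-11.564
  bounce: vy ← 0.73·11.564 = 8.442
Arc 5: start y=0.000, vy=8.442 → t=1.723, apex=3.636, x_land=72.508, impact vy=-8.442
  bounce: vy ← 0.73·8.442 = 6.162

1 5.561 45.084 23.300
2 4.429 24.025 41.856
3 3.233 12.803 55.401
4 2.360 6.823 65.290
5 1.723 3.636 72.508
final: 72.508 6.162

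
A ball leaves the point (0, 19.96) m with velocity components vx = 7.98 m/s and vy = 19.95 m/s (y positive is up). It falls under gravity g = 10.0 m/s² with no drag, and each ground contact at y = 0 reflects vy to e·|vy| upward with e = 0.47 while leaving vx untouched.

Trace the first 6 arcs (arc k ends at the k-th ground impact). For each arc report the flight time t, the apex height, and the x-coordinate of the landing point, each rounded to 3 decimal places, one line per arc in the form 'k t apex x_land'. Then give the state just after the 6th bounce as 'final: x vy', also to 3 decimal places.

Arc 1: start y=19.960, vy=19.950 → t=4.818, apex=39.860, x_land=38.451, impact vy=-28.235
  bounce: vy ← 0.47·28.235 = 13.270
Arc 2: start y=0.000, vy=13.270 → t=2.654, apex=8.805, x_land=59.631, impact vy=-13.270
  bounce: vy ← 0.47·13.270 = 6.237
Arc 3: start y=0.000, vy=6.237 → t=1.247, apex=1.945, x_land=69.585, impact vy=-6.237
  bounce: vy ← 0.47·6.237 = 2.931
Arc 4: start y=0.000, vy=2.931 → t=0.586, apex=0.430, x_land=74.264, impact vy=-2.931
  bounce: vy ← 0.47·2.931 = 1.378
Arc 5: start y=0.000, vy=1.378 → t=0.276, apex=0.095, x_land=76.463, impact vy=-1.378
  bounce: vy ← 0.47·1.378 = 0.648
Arc 6: start y=0.000, vy=0.648 → t=0.130, apex=0.021, x_land=77.496, impact vy=-0.648
  bounce: vy ← 0.47·0.648 = 0.304

1 4.818 39.860 38.451
2 2.654 8.805 59.631
3 1.247 1.945 69.585
4 0.586 0.430 74.264
5 0.276 0.095 76.463
6 0.130 0.021 77.496
final: 77.496 0.304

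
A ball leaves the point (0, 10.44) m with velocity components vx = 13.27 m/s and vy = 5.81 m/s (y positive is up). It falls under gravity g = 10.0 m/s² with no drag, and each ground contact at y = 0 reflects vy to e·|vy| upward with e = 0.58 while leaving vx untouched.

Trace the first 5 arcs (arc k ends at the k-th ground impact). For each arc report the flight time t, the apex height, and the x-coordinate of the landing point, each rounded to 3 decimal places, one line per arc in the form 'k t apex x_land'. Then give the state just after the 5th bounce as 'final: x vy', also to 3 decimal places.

1 2.138 12.128 28.377
2 1.807 4.080 52.351
3 1.048 1.372 66.255
4 0.608 0.462 74.320
5 0.352 0.155 78.998
final: 78.998 1.022

Arc 1: start y=10.440, vy=5.810 → t=2.138, apex=12.128, x_land=28.377, impact vy=-15.574
  bounce: vy ← 0.58·15.574 = 9.033
Arc 2: start y=0.000, vy=9.033 → t=1.807, apex=4.080, x_land=52.351, impact vy=-9.033
  bounce: vy ← 0.58·9.033 = 5.239
Arc 3: start y=0.000, vy=5.239 → t=1.048, apex=1.372, x_land=66.255, impact vy=-5.239
  bounce: vy ← 0.58·5.239 = 3.039
Arc 4: start y=0.000, vy=3.039 → t=0.608, apex=0.462, x_land=74.320, impact vy=-3.039
  bounce: vy ← 0.58·3.039 = 1.762
Arc 5: start y=0.000, vy=1.762 → t=0.352, apex=0.155, x_land=78.998, impact vy=-1.762
  bounce: vy ← 0.58·1.762 = 1.022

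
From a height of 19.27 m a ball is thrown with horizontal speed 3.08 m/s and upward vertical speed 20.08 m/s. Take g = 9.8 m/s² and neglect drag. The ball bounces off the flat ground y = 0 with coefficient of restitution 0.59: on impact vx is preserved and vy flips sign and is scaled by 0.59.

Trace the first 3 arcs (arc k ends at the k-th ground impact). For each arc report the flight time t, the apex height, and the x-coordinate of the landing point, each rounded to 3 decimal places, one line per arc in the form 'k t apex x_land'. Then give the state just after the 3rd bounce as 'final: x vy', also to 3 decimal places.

Arc 1: start y=19.270, vy=20.080 → t=4.900, apex=39.842, x_land=15.093, impact vy=-27.945
  bounce: vy ← 0.59·27.945 = 16.487
Arc 2: start y=0.000, vy=16.487 → t=3.365, apex=13.869, x_land=25.457, impact vy=-16.487
  bounce: vy ← 0.59·16.487 = 9.728
Arc 3: start y=0.000, vy=9.728 → t=1.985, apex=4.828, x_land=31.571, impact vy=-9.728
  bounce: vy ← 0.59·9.728 = 5.739

1 4.900 39.842 15.093
2 3.365 13.869 25.457
3 1.985 4.828 31.571
final: 31.571 5.739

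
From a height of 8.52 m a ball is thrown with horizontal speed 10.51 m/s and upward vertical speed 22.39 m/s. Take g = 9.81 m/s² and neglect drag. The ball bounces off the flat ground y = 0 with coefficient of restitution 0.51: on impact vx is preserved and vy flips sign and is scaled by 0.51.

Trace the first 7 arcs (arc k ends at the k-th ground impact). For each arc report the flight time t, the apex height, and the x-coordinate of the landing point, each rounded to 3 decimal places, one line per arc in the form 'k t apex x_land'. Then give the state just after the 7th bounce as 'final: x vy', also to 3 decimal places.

1 4.918 34.071 51.687
2 2.688 8.862 79.941
3 1.371 2.305 94.351
4 0.699 0.600 101.699
5 0.357 0.156 105.447
6 0.182 0.041 107.359
7 0.093 0.011 108.334
final: 108.334 0.232

Arc 1: start y=8.520, vy=22.390 → t=4.918, apex=34.071, x_land=51.687, impact vy=-25.855
  bounce: vy ← 0.51·25.855 = 13.186
Arc 2: start y=0.000, vy=13.186 → t=2.688, apex=8.862, x_land=79.941, impact vy=-13.186
  bounce: vy ← 0.51·13.186 = 6.725
Arc 3: start y=0.000, vy=6.725 → t=1.371, apex=2.305, x_land=94.351, impact vy=-6.725
  bounce: vy ← 0.51·6.725 = 3.430
Arc 4: start y=0.000, vy=3.430 → t=0.699, apex=0.600, x_land=101.699, impact vy=-3.430
  bounce: vy ← 0.51·3.430 = 1.749
Arc 5: start y=0.000, vy=1.749 → t=0.357, apex=0.156, x_land=105.447, impact vy=-1.749
  bounce: vy ← 0.51·1.749 = 0.892
Arc 6: start y=0.000, vy=0.892 → t=0.182, apex=0.041, x_land=107.359, impact vy=-0.892
  bounce: vy ← 0.51·0.892 = 0.455
Arc 7: start y=0.000, vy=0.455 → t=0.093, apex=0.011, x_land=108.334, impact vy=-0.455
  bounce: vy ← 0.51·0.455 = 0.232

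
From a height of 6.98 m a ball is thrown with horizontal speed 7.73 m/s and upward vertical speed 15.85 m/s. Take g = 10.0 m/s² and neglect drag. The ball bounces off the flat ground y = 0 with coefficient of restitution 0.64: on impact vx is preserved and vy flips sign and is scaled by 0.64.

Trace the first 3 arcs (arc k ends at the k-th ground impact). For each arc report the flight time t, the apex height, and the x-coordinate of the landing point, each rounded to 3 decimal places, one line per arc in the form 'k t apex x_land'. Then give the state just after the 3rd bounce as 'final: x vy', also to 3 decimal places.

Arc 1: start y=6.980, vy=15.850 → t=3.562, apex=19.541, x_land=27.534, impact vy=-19.769
  bounce: vy ← 0.64·19.769 = 12.652
Arc 2: start y=0.000, vy=12.652 → t=2.530, apex=8.004, x_land=47.094, impact vy=-12.652
  bounce: vy ← 0.64·12.652 = 8.097
Arc 3: start y=0.000, vy=8.097 → t=1.619, apex=3.278, x_land=59.613, impact vy=-8.097
  bounce: vy ← 0.64·8.097 = 5.182

1 3.562 19.541 27.534
2 2.530 8.004 47.094
3 1.619 3.278 59.613
final: 59.613 5.182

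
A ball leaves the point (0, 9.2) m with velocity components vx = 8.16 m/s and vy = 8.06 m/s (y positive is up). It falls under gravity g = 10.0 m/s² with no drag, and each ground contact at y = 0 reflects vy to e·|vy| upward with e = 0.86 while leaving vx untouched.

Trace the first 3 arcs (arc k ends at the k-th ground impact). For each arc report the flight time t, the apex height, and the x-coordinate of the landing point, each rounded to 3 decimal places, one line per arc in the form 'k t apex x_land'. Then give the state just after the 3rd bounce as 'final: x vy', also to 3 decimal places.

Arc 1: start y=9.200, vy=8.060 → t=2.384, apex=12.448, x_land=19.452, impact vy=-15.779
  bounce: vy ← 0.86·15.779 = 13.570
Arc 2: start y=0.000, vy=13.570 → t=2.714, apex=9.207, x_land=41.598, impact vy=-13.570
  bounce: vy ← 0.86·13.570 = 11.670
Arc 3: start y=0.000, vy=11.670 → t=2.334, apex=6.809, x_land=60.643, impact vy=-11.670
  bounce: vy ← 0.86·11.670 = 10.036

1 2.384 12.448 19.452
2 2.714 9.207 41.598
3 2.334 6.809 60.643
final: 60.643 10.036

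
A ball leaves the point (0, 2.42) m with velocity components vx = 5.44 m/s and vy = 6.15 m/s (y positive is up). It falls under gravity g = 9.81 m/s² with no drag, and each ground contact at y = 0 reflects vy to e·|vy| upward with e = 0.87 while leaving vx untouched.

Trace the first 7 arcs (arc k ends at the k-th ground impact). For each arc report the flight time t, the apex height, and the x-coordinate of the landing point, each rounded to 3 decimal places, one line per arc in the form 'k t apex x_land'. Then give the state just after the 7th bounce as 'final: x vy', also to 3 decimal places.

1 1.568 4.348 8.532
2 1.638 3.291 17.444
3 1.425 2.491 25.197
4 1.240 1.885 31.942
5 1.079 1.427 37.811
6 0.939 1.080 42.916
7 0.817 0.818 47.358
final: 47.358 3.484

Arc 1: start y=2.420, vy=6.150 → t=1.568, apex=4.348, x_land=8.532, impact vy=-9.236
  bounce: vy ← 0.87·9.236 = 8.035
Arc 2: start y=0.000, vy=8.035 → t=1.638, apex=3.291, x_land=17.444, impact vy=-8.035
  bounce: vy ← 0.87·8.035 = 6.991
Arc 3: start y=0.000, vy=6.991 → t=1.425, apex=2.491, x_land=25.197, impact vy=-6.991
  bounce: vy ← 0.87·6.991 = 6.082
Arc 4: start y=0.000, vy=6.082 → t=1.240, apex=1.885, x_land=31.942, impact vy=-6.082
  bounce: vy ← 0.87·6.082 = 5.291
Arc 5: start y=0.000, vy=5.291 → t=1.079, apex=1.427, x_land=37.811, impact vy=-5.291
  bounce: vy ← 0.87·5.291 = 4.603
Arc 6: start y=0.000, vy=4.603 → t=0.939, apex=1.080, x_land=42.916, impact vy=-4.603
  bounce: vy ← 0.87·4.603 = 4.005
Arc 7: start y=0.000, vy=4.005 → t=0.817, apex=0.818, x_land=47.358, impact vy=-4.005
  bounce: vy ← 0.87·4.005 = 3.484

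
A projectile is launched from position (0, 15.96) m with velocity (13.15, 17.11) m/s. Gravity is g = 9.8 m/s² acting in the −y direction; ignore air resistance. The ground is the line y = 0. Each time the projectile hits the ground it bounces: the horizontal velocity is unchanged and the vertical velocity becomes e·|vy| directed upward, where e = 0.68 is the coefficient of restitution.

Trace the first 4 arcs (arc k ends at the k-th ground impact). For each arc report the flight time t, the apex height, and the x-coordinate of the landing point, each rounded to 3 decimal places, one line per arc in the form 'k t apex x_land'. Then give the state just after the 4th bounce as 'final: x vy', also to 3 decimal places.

Arc 1: start y=15.960, vy=17.110 → t=4.257, apex=30.896, x_land=55.979, impact vy=-24.608
  bounce: vy ← 0.68·24.608 = 16.734
Arc 2: start y=0.000, vy=16.734 → t=3.415, apex=14.286, x_land=100.887, impact vy=-16.734
  bounce: vy ← 0.68·16.734 = 11.379
Arc 3: start y=0.000, vy=11.379 → t=2.322, apex=6.606, x_land=131.424, impact vy=-11.379
  bounce: vy ← 0.68·11.379 = 7.738
Arc 4: start y=0.000, vy=7.738 → t=1.579, apex=3.055, x_land=152.189, impact vy=-7.738
  bounce: vy ← 0.68·7.738 = 5.262

1 4.257 30.896 55.979
2 3.415 14.286 100.887
3 2.322 6.606 131.424
4 1.579 3.055 152.189
final: 152.189 5.262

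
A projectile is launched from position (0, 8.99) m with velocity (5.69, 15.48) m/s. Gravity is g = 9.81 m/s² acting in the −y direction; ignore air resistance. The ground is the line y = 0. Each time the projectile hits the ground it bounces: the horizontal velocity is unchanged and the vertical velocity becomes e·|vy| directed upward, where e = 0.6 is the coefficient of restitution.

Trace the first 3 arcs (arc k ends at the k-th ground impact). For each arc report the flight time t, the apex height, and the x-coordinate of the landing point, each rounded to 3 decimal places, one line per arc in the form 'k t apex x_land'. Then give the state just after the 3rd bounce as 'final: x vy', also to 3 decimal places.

Arc 1: start y=8.990, vy=15.480 → t=3.657, apex=21.204, x_land=20.809, impact vy=-20.396
  bounce: vy ← 0.6·20.396 = 12.238
Arc 2: start y=0.000, vy=12.238 → t=2.495, apex=7.633, x_land=35.005, impact vy=-12.238
  bounce: vy ← 0.6·12.238 = 7.343
Arc 3: start y=0.000, vy=7.343 → t=1.497, apex=2.748, x_land=43.523, impact vy=-7.343
  bounce: vy ← 0.6·7.343 = 4.406

1 3.657 21.204 20.809
2 2.495 7.633 35.005
3 1.497 2.748 43.523
final: 43.523 4.406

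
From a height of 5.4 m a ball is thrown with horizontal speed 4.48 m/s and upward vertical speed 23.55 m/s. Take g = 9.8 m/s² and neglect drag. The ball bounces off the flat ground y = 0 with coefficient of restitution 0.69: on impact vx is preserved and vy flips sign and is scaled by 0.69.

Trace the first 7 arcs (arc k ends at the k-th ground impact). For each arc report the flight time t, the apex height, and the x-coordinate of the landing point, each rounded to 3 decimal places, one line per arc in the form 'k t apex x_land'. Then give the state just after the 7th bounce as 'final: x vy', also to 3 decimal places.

Arc 1: start y=5.400, vy=23.550 → t=5.025, apex=33.696, x_land=22.514, impact vy=-25.699
  bounce: vy ← 0.69·25.699 = 17.732
Arc 2: start y=0.000, vy=17.732 → t=3.619, apex=16.043, x_land=38.726, impact vy=-17.732
  bounce: vy ← 0.69·17.732 = 12.235
Arc 3: start y=0.000, vy=12.235 → t=2.497, apex=7.638, x_land=49.913, impact vy=-12.235
  bounce: vy ← 0.69·12.235 = 8.442
Arc 4: start y=0.000, vy=8.442 → t=1.723, apex=3.636, x_land=57.632, impact vy=-8.442
  bounce: vy ← 0.69·8.442 = 5.825
Arc 5: start y=0.000, vy=5.825 → t=1.189, apex=1.731, x_land=62.958, impact vy=-5.825
  bounce: vy ← 0.69·5.825 = 4.019
Arc 6: start y=0.000, vy=4.019 → t=0.820, apex=0.824, x_land=66.632, impact vy=-4.019
  bounce: vy ← 0.69·4.019 = 2.773
Arc 7: start y=0.000, vy=2.773 → t=0.566, apex=0.392, x_land=69.168, impact vy=-2.773
  bounce: vy ← 0.69·2.773 = 1.914

1 5.025 33.696 22.514
2 3.619 16.043 38.726
3 2.497 7.638 49.913
4 1.723 3.636 57.632
5 1.189 1.731 62.958
6 0.820 0.824 66.632
7 0.566 0.392 69.168
final: 69.168 1.914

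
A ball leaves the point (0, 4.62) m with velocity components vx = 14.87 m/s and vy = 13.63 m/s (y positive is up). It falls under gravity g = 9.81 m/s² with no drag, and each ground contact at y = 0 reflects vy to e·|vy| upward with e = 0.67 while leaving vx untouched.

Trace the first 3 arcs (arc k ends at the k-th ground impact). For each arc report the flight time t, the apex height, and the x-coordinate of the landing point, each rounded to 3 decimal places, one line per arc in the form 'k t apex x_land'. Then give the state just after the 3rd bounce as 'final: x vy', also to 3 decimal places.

1 3.084 14.089 45.862
2 2.271 6.324 79.632
3 1.522 2.839 102.258
final: 102.258 5.000

Arc 1: start y=4.620, vy=13.630 → t=3.084, apex=14.089, x_land=45.862, impact vy=-16.626
  bounce: vy ← 0.67·16.626 = 11.139
Arc 2: start y=0.000, vy=11.139 → t=2.271, apex=6.324, x_land=79.632, impact vy=-11.139
  bounce: vy ← 0.67·11.139 = 7.463
Arc 3: start y=0.000, vy=7.463 → t=1.522, apex=2.839, x_land=102.258, impact vy=-7.463
  bounce: vy ← 0.67·7.463 = 5.000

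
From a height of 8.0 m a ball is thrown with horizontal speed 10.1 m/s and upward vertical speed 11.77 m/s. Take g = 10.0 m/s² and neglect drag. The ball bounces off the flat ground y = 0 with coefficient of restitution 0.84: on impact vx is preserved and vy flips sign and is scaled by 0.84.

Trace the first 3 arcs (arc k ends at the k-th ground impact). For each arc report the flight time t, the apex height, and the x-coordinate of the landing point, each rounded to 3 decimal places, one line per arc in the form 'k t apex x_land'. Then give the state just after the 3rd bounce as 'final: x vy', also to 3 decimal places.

1 2.905 14.927 29.339
2 2.903 10.532 58.656
3 2.438 7.432 83.283
final: 83.283 10.241

Arc 1: start y=8.000, vy=11.770 → t=2.905, apex=14.927, x_land=29.339, impact vy=-17.278
  bounce: vy ← 0.84·17.278 = 14.514
Arc 2: start y=0.000, vy=14.514 → t=2.903, apex=10.532, x_land=58.656, impact vy=-14.514
  bounce: vy ← 0.84·14.514 = 12.191
Arc 3: start y=0.000, vy=12.191 → t=2.438, apex=7.432, x_land=83.283, impact vy=-12.191
  bounce: vy ← 0.84·12.191 = 10.241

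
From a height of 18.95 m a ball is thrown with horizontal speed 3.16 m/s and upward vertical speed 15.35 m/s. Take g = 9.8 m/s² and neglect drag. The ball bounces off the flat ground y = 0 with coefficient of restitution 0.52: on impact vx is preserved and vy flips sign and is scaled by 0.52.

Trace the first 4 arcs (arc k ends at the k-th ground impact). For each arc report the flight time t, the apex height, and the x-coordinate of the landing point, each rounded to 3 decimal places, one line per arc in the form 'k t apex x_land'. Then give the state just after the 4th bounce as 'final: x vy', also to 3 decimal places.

1 4.080 30.972 12.894
2 2.615 8.375 21.157
3 1.360 2.265 25.453
4 0.707 0.612 27.687
final: 27.687 1.801

Arc 1: start y=18.950, vy=15.350 → t=4.080, apex=30.972, x_land=12.894, impact vy=-24.638
  bounce: vy ← 0.52·24.638 = 12.812
Arc 2: start y=0.000, vy=12.812 → t=2.615, apex=8.375, x_land=21.157, impact vy=-12.812
  bounce: vy ← 0.52·12.812 = 6.662
Arc 3: start y=0.000, vy=6.662 → t=1.360, apex=2.265, x_land=25.453, impact vy=-6.662
  bounce: vy ← 0.52·6.662 = 3.464
Arc 4: start y=0.000, vy=3.464 → t=0.707, apex=0.612, x_land=27.687, impact vy=-3.464
  bounce: vy ← 0.52·3.464 = 1.801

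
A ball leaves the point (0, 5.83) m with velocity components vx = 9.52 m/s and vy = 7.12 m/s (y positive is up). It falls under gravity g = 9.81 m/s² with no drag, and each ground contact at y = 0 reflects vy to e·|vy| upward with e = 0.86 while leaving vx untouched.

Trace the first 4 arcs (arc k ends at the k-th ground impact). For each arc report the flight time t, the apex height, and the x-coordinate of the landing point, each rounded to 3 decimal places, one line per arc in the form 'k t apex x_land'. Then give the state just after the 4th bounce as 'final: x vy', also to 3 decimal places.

Arc 1: start y=5.830, vy=7.120 → t=2.036, apex=8.414, x_land=19.378, impact vy=-12.848
  bounce: vy ← 0.86·12.848 = 11.050
Arc 2: start y=0.000, vy=11.050 → t=2.253, apex=6.223, x_land=40.824, impact vy=-11.050
  bounce: vy ← 0.86·11.050 = 9.503
Arc 3: start y=0.000, vy=9.503 → t=1.937, apex=4.602, x_land=59.267, impact vy=-9.503
  bounce: vy ← 0.86·9.503 = 8.172
Arc 4: start y=0.000, vy=8.172 → t=1.666, apex=3.404, x_land=75.129, impact vy=-8.172
  bounce: vy ← 0.86·8.172 = 7.028

1 2.036 8.414 19.378
2 2.253 6.223 40.824
3 1.937 4.602 59.267
4 1.666 3.404 75.129
final: 75.129 7.028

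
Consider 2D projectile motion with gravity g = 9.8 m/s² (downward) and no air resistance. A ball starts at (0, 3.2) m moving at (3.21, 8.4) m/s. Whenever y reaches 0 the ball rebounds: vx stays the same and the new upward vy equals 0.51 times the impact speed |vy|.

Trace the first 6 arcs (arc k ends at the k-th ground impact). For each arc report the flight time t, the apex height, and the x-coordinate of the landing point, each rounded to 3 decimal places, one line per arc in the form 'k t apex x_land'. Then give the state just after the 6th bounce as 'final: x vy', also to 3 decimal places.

1 2.035 6.800 6.533
2 1.202 1.769 10.390
3 0.613 0.460 12.357
4 0.313 0.120 13.360
5 0.159 0.031 13.872
6 0.081 0.008 14.133
final: 14.133 0.203

Arc 1: start y=3.200, vy=8.400 → t=2.035, apex=6.800, x_land=6.533, impact vy=-11.545
  bounce: vy ← 0.51·11.545 = 5.888
Arc 2: start y=0.000, vy=5.888 → t=1.202, apex=1.769, x_land=10.390, impact vy=-5.888
  bounce: vy ← 0.51·5.888 = 3.003
Arc 3: start y=0.000, vy=3.003 → t=0.613, apex=0.460, x_land=12.357, impact vy=-3.003
  bounce: vy ← 0.51·3.003 = 1.531
Arc 4: start y=0.000, vy=1.531 → t=0.313, apex=0.120, x_land=13.360, impact vy=-1.531
  bounce: vy ← 0.51·1.531 = 0.781
Arc 5: start y=0.000, vy=0.781 → t=0.159, apex=0.031, x_land=13.872, impact vy=-0.781
  bounce: vy ← 0.51·0.781 = 0.398
Arc 6: start y=0.000, vy=0.398 → t=0.081, apex=0.008, x_land=14.133, impact vy=-0.398
  bounce: vy ← 0.51·0.398 = 0.203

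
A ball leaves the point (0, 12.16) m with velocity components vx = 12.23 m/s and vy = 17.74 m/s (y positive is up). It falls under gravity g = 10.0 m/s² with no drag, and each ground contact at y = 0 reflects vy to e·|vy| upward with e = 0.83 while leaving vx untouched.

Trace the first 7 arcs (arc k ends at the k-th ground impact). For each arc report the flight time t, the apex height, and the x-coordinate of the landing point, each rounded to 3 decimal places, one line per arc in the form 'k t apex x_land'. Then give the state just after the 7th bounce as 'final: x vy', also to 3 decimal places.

1 4.136 27.895 50.583
2 3.921 19.217 98.536
3 3.254 13.239 138.337
4 2.701 9.120 171.372
5 2.242 6.283 198.791
6 1.861 4.328 221.549
7 1.544 2.982 240.438
final: 240.438 6.410

Arc 1: start y=12.160, vy=17.740 → t=4.136, apex=27.895, x_land=50.583, impact vy=-23.620
  bounce: vy ← 0.83·23.620 = 19.605
Arc 2: start y=0.000, vy=19.605 → t=3.921, apex=19.217, x_land=98.536, impact vy=-19.605
  bounce: vy ← 0.83·19.605 = 16.272
Arc 3: start y=0.000, vy=16.272 → t=3.254, apex=13.239, x_land=138.337, impact vy=-16.272
  bounce: vy ← 0.83·16.272 = 13.506
Arc 4: start y=0.000, vy=13.506 → t=2.701, apex=9.120, x_land=171.372, impact vy=-13.506
  bounce: vy ← 0.83·13.506 = 11.210
Arc 5: start y=0.000, vy=11.210 → t=2.242, apex=6.283, x_land=198.791, impact vy=-11.210
  bounce: vy ← 0.83·11.210 = 9.304
Arc 6: start y=0.000, vy=9.304 → t=1.861, apex=4.328, x_land=221.549, impact vy=-9.304
  bounce: vy ← 0.83·9.304 = 7.722
Arc 7: start y=0.000, vy=7.722 → t=1.544, apex=2.982, x_land=240.438, impact vy=-7.722
  bounce: vy ← 0.83·7.722 = 6.410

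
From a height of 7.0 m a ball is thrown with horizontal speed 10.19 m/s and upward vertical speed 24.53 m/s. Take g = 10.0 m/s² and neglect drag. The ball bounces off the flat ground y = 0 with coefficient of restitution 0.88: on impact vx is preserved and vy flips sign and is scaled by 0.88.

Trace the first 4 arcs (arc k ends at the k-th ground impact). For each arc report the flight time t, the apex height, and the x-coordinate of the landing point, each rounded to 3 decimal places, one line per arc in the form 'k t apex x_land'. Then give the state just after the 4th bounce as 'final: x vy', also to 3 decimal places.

1 5.176 37.086 52.748
2 4.793 28.719 101.592
3 4.218 22.240 144.574
4 3.712 17.223 182.398
final: 182.398 16.332

Arc 1: start y=7.000, vy=24.530 → t=5.176, apex=37.086, x_land=52.748, impact vy=-27.235
  bounce: vy ← 0.88·27.235 = 23.966
Arc 2: start y=0.000, vy=23.966 → t=4.793, apex=28.719, x_land=101.592, impact vy=-23.966
  bounce: vy ← 0.88·23.966 = 21.090
Arc 3: start y=0.000, vy=21.090 → t=4.218, apex=22.240, x_land=144.574, impact vy=-21.090
  bounce: vy ← 0.88·21.090 = 18.560
Arc 4: start y=0.000, vy=18.560 → t=3.712, apex=17.223, x_land=182.398, impact vy=-18.560
  bounce: vy ← 0.88·18.560 = 16.332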